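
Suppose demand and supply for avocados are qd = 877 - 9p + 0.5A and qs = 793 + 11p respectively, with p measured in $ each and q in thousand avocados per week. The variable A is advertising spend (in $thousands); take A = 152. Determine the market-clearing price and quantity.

With A = 152, demand is qd = 953 - 9p.
Equating demand and supply, 953 - 9p = 793 + 11p gives 20p = 160, so p* = 8.
Plugging p* into demand: q* = 953 - 9(8) = 881.

p* = 8, q* = 881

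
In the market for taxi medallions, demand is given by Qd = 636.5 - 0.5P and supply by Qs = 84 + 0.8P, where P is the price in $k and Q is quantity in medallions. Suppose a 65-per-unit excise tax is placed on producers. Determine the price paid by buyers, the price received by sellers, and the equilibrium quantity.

P_b = 465, P_s = 400, Q = 404

With a tax of 65 on producers, they supply based on the net price P_s = P_b - 65, so Qs = 32 + 0.8P_b.
Set Qd = Qs: 636.5 - 0.5P_b = 32 + 0.8P_b, so 604.5 = 1.3P_b and P_b = 465.
Then P_s = 465 - 65 = 400 and Q = 636.5 - 0.5(465) = 404.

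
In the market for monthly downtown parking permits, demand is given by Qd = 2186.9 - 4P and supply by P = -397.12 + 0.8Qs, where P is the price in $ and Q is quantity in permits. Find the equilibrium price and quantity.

P* = 322, Q* = 898.9

Rewriting in direct form: Qs = 496.4 + 1.25P.
At equilibrium Qd = Qs, so 2186.9 - 4P = 496.4 + 1.25P; collecting terms, 1690.5 = 5.25P and P* = 322.
Substitute back: Q* = 2186.9 - 4(322) = 898.9.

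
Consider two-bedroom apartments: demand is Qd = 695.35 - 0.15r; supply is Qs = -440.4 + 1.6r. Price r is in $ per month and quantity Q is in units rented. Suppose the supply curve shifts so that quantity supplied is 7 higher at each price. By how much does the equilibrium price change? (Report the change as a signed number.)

The market clears where 695.35 - 0.15r = -440.4 + 1.6r. Rearranging, 1.75r = 1135.75, hence r* = 649.
From the demand curve, Q* = 695.35 - 0.15(649) = 598.
After the shift, supply is Qs = -433.4 + 1.6r.
New equilibrium: 1128.75 = 1.75r, so r = 645 and Q = 598.6.
Δr = 645 - 649 = -4.

Δr = -4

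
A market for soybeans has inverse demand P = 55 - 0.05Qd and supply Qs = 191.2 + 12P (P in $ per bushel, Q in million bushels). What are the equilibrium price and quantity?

P* = 28.4, Q* = 532

In direct form, Qd = 1100 - 20P.
Equating demand and supply, 1100 - 20P = 191.2 + 12P gives 32P = 908.8, so P* = 28.4.
Then Q* = 1100 - 20(28.4) = 532.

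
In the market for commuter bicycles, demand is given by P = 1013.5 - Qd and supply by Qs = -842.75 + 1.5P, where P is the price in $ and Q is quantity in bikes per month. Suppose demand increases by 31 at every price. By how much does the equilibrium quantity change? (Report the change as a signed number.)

Rewriting in direct form: Qd = 1013.5 - P.
Equating demand and supply, 1013.5 - P = -842.75 + 1.5P gives 2.5P = 1856.25, so P* = 742.5.
Plugging P* into demand: Q* = 1013.5 - 742.5 = 271.
After the shift, demand is Qd = 1044.5 - P.
The new intersection has 1887.25 = 2.5P, i.e. P = 754.9, Q = 289.6.
ΔQ = 289.6 - 271 = 18.6.

ΔQ = 18.6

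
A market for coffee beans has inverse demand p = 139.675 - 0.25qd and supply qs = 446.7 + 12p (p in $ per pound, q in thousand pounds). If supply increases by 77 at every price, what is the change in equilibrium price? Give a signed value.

Inverting to quantity form: qd = 558.7 - 4p.
The market clears where 558.7 - 4p = 446.7 + 12p. Rearranging, 16p = 112, hence p* = 7.
Substitute back: q* = 558.7 - 4(7) = 530.7.
After the shift, supply is qs = 523.7 + 12p.
Re-solving, 16p = 35 gives p = 2.1875 and q = 549.95.
Δp = 2.1875 - 7 = -4.8125.

Δp = -4.8125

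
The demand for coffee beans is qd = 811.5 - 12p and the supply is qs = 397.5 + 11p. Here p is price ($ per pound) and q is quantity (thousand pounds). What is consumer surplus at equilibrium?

Equating demand and supply, 811.5 - 12p = 397.5 + 11p gives 23p = 414, so p* = 18.
From the demand curve, q* = 811.5 - 12(18) = 595.5.
Demand choke price (qd = 0): p = 811.5/12 = 67.625. Consumer surplus = ½ × (67.625 - 18) × 595.5 = 14775.84375.

Consumer surplus = 14775.84375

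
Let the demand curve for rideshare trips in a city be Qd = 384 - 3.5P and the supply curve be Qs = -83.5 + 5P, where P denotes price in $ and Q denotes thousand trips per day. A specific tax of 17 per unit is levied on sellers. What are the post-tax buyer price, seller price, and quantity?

Sellers keep P_s = P_b - 17 per unit, so supply in terms of the buyer price is Qs = -168.5 + 5P_b.
Equate demand and the shifted supply: 384 - 3.5P_b = -168.5 + 5P_b, giving 8.5P_b = 552.5, so P_b = 65.
Then P_s = 65 - 17 = 48 and Q = 384 - 3.5(65) = 156.5.

P_b = 65, P_s = 48, Q = 156.5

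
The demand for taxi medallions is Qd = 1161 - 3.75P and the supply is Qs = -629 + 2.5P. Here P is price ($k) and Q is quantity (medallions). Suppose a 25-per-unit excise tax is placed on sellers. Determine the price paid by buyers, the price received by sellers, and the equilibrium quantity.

P_b = 296.4, P_s = 271.4, Q = 49.5

With a tax of 25 on sellers, they supply based on the net price P_s = P_b - 25, so Qs = -691.5 + 2.5P_b.
Market clearing requires 1161 - 3.75P_b = -691.5 + 2.5P_b; hence 1852.5 = 6.25P_b and P_b = 296.4.
So P_s = 271.4 and the quantity traded is Q = 1161 - 3.75(296.4) = 49.5.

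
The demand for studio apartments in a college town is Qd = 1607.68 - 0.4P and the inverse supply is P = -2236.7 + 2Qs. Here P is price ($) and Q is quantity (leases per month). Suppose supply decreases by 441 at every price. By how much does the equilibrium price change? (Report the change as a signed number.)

Inverting to quantity form: Qs = 1118.35 + 0.5P.
The market clears where 1607.68 - 0.4P = 1118.35 + 0.5P. Rearranging, 0.9P = 489.33, hence P* = 543.7.
Plugging P* into demand: Q* = 1607.68 - 0.4(543.7) = 1390.2.
After the shift, supply is Qs = 677.35 + 0.5P.
Re-solving, 0.9P = 930.33 gives P = 1033.7 and Q = 1194.2.
ΔP = 1033.7 - 543.7 = 490.

ΔP = 490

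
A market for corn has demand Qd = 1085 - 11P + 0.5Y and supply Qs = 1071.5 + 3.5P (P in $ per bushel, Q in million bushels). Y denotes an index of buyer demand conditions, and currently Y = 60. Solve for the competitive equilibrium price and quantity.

P* = 3, Q* = 1082

With Y = 60, demand is Qd = 1115 - 11P.
Set Qd = Qs: 1115 - 11P = 1071.5 + 3.5P, so 43.5 = 14.5P and P* = 3.
Plugging P* into demand: Q* = 1115 - 11(3) = 1082.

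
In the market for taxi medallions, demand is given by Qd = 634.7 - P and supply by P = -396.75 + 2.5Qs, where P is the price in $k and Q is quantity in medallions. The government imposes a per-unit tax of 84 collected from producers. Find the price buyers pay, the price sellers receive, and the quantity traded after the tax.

Inverting to quantity form: Qs = 158.7 + 0.4P.
The tax drives a wedge P_b - P_s = 84. Substituting P_s = P_b - 84 into supply: Qs = 125.1 + 0.4P_b.
Market clearing requires 634.7 - P_b = 125.1 + 0.4P_b; hence 509.6 = 1.4P_b and P_b = 364.
So P_s = 280 and the quantity traded is Q = 634.7 - 364 = 270.7.

P_b = 364, P_s = 280, Q = 270.7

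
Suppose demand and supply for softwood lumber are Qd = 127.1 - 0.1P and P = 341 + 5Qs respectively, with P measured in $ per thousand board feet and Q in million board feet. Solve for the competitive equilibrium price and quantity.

Inverting to quantity form: Qs = -68.2 + 0.2P.
Equating demand and supply, 127.1 - 0.1P = -68.2 + 0.2P gives 0.3P = 195.3, so P* = 651.
Then Q* = 127.1 - 0.1(651) = 62.

P* = 651, Q* = 62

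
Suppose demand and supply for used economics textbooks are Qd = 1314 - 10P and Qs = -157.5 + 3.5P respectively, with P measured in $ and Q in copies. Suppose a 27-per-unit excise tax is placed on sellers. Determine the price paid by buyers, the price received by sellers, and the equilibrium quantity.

P_b = 116, P_s = 89, Q = 154

Sellers keep P_s = P_b - 27 per unit, so supply in terms of the buyer price is Qs = -252 + 3.5P_b.
Set Qd = Qs: 1314 - 10P_b = -252 + 3.5P_b, so 1566 = 13.5P_b and P_b = 116.
Then P_s = 116 - 27 = 89 and Q = 1314 - 10(116) = 154.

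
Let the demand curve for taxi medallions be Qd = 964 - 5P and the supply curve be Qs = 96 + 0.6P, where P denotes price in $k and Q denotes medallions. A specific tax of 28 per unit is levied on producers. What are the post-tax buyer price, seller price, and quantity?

Producers keep P_s = P_b - 28 per unit, so supply in terms of the buyer price is Qs = 79.2 + 0.6P_b.
Equate demand and the shifted supply: 964 - 5P_b = 79.2 + 0.6P_b, giving 5.6P_b = 884.8, so P_b = 158.
So P_s = 130 and the quantity traded is Q = 964 - 5(158) = 174.

P_b = 158, P_s = 130, Q = 174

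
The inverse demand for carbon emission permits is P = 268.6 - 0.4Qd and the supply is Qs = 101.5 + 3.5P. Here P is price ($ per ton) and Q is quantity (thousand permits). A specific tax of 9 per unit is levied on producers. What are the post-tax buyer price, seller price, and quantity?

P_b = 100.25, P_s = 91.25, Q = 420.875

Solving each curve for Q: Qd = 671.5 - 2.5P.
With a tax of 9 on producers, they supply based on the net price P_s = P_b - 9, so Qs = 70 + 3.5P_b.
Market clearing requires 671.5 - 2.5P_b = 70 + 3.5P_b; hence 601.5 = 6P_b and P_b = 100.25.
Then P_s = 100.25 - 9 = 91.25 and Q = 671.5 - 2.5(100.25) = 420.875.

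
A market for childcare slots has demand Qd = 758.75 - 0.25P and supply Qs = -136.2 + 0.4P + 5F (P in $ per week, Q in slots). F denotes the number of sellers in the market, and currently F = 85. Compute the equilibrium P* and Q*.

P* = 723, Q* = 578

With F = 85, supply is Qs = 288.8 + 0.4P.
Set Qd = Qs: 758.75 - 0.25P = 288.8 + 0.4P, so 469.95 = 0.65P and P* = 723.
Substitute back: Q* = 758.75 - 0.25(723) = 578.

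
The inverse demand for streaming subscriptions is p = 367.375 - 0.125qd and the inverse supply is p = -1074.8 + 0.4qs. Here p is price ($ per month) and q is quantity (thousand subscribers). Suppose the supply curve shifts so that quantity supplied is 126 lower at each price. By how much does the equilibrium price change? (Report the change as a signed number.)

Δp = 12

In direct form, qd = 2939 - 8p and qs = 2687 + 2.5p.
The market clears where 2939 - 8p = 2687 + 2.5p. Rearranging, 10.5p = 252, hence p* = 24.
From the demand curve, q* = 2939 - 8(24) = 2747.
After the shift, supply is qs = 2561 + 2.5p.
Re-solving, 10.5p = 378 gives p = 36 and q = 2651.
Δp = 36 - 24 = 12.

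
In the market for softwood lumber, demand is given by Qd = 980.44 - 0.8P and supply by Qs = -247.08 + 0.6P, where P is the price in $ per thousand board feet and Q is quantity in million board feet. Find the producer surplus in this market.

Set Qd = Qs: 980.44 - 0.8P = -247.08 + 0.6P, so 1227.52 = 1.4P and P* = 876.8.
From the demand curve, Q* = 980.44 - 0.8(876.8) = 279.
Supply choke price (Qs = 0): P = 411.8. Producer surplus = ½ × (876.8 - 411.8) × 279 = 64867.5.

Producer surplus = 64867.5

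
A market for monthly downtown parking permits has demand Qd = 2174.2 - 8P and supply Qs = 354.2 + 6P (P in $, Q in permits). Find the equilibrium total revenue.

Total revenue = 147446

The market clears where 2174.2 - 8P = 354.2 + 6P. Rearranging, 14P = 1820, hence P* = 130.
From the demand curve, Q* = 2174.2 - 8(130) = 1134.2.
Total revenue = P* × Q* = 130 × 1134.2 = 147446.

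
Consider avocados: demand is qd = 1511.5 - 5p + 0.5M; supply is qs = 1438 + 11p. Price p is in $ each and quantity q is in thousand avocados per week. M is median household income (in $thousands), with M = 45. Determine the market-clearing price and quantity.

p* = 6, q* = 1504

With M = 45, demand is qd = 1534 - 5p.
The market clears where 1534 - 5p = 1438 + 11p. Rearranging, 16p = 96, hence p* = 6.
Substitute back: q* = 1534 - 5(6) = 1504.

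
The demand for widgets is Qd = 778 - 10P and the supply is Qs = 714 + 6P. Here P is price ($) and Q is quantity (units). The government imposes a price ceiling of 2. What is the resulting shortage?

With P fixed at 2, quantity demanded is 758 and quantity supplied is 726.
Shortage = Qd - Qs = 758 - 726 = 32.

Shortage = 32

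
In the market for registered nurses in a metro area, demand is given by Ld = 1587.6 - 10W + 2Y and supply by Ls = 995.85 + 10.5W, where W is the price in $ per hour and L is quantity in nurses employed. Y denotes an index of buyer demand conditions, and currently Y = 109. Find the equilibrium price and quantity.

W* = 39.5, L* = 1410.6

With Y = 109, demand is Ld = 1805.6 - 10W.
Set Ld = Ls: 1805.6 - 10W = 995.85 + 10.5W, so 809.75 = 20.5W and W* = 39.5.
From the demand curve, L* = 1805.6 - 10(39.5) = 1410.6.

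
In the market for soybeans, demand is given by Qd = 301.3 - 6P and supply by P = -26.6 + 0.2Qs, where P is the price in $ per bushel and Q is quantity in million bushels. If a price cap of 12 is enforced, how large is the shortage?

Solving each curve for Q: Qs = 133 + 5P.
Evaluating both curves at the ceiling price 12 gives Qd = 229.3, Qs = 193.
Shortage = Qd - Qs = 229.3 - 193 = 36.3.

Shortage = 36.3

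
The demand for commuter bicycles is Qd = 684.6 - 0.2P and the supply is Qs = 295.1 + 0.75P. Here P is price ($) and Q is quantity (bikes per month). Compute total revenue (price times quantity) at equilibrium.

The market clears where 684.6 - 0.2P = 295.1 + 0.75P. Rearranging, 0.95P = 389.5, hence P* = 410.
Substitute back: Q* = 684.6 - 0.2(410) = 602.6.
Total revenue = P* × Q* = 410 × 602.6 = 247066.

Total revenue = 247066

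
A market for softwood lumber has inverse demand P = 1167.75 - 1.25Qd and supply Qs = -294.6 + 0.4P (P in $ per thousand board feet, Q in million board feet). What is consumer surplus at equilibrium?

Consumer surplus = 8265.625

Solving each curve for Q: Qd = 934.2 - 0.8P.
Set Qd = Qs: 934.2 - 0.8P = -294.6 + 0.4P, so 1228.8 = 1.2P and P* = 1024.
Then Q* = 934.2 - 0.8(1024) = 115.
Demand choke price (Qd = 0): P = 934.2/0.8 = 1167.75. Consumer surplus = ½ × (1167.75 - 1024) × 115 = 8265.625.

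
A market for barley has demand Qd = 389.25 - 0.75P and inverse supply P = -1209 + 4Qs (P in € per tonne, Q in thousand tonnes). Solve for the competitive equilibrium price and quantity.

P* = 87, Q* = 324

Solving each curve for Q: Qs = 302.25 + 0.25P.
The market clears where 389.25 - 0.75P = 302.25 + 0.25P. Rearranging, P = 87, hence P* = 87.
Then Q* = 389.25 - 0.75(87) = 324.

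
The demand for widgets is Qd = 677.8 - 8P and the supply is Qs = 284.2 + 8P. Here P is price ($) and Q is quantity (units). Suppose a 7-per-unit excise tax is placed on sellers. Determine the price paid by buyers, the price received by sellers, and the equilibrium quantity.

P_b = 28.1, P_s = 21.1, Q = 453

With a tax of 7 on sellers, they supply based on the net price P_s = P_b - 7, so Qs = 228.2 + 8P_b.
Set Qd = Qs: 677.8 - 8P_b = 228.2 + 8P_b, so 449.6 = 16P_b and P_b = 28.1.
Then P_s = 28.1 - 7 = 21.1 and Q = 677.8 - 8(28.1) = 453.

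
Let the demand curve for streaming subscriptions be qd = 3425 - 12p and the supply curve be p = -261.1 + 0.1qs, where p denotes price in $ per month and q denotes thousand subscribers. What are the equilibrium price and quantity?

p* = 37, q* = 2981

In direct form, qs = 2611 + 10p.
The market clears where 3425 - 12p = 2611 + 10p. Rearranging, 22p = 814, hence p* = 37.
Substitute back: q* = 3425 - 12(37) = 2981.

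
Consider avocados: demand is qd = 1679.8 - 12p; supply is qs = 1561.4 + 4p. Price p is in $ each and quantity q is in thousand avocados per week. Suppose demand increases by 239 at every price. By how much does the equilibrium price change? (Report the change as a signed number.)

Δp = 14.9375

At equilibrium qd = qs, so 1679.8 - 12p = 1561.4 + 4p; collecting terms, 118.4 = 16p and p* = 7.4.
Substitute back: q* = 1679.8 - 12(7.4) = 1591.
After the shift, demand is qd = 1918.8 - 12p.
Re-solving, 16p = 357.4 gives p = 22.3375 and q = 1650.75.
Δp = 22.3375 - 7.4 = 14.9375.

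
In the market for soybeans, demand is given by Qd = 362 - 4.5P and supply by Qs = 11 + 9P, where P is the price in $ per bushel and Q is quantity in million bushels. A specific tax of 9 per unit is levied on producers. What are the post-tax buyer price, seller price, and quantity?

The tax drives a wedge P_b - P_s = 9. Substituting P_s = P_b - 9 into supply: Qs = -70 + 9P_b.
Equate demand and the shifted supply: 362 - 4.5P_b = -70 + 9P_b, giving 13.5P_b = 432, so P_b = 32.
So P_s = 23 and the quantity traded is Q = 362 - 4.5(32) = 218.

P_b = 32, P_s = 23, Q = 218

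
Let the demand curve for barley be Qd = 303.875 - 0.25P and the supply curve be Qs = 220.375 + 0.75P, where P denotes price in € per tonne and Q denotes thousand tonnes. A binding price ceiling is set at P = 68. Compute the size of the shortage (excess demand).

Shortage = 15.5

With P fixed at 68, quantity demanded is 286.875 and quantity supplied is 271.375.
Shortage = Qd - Qs = 286.875 - 271.375 = 15.5.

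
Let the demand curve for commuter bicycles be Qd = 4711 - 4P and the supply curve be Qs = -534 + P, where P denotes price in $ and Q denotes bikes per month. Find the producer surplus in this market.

The market clears where 4711 - 4P = -534 + P. Rearranging, 5P = 5245, hence P* = 1049.
Substitute back: Q* = 4711 - 4(1049) = 515.
Supply choke price (Qs = 0): P = 534. Producer surplus = ½ × (1049 - 534) × 515 = 132612.5.

Producer surplus = 132612.5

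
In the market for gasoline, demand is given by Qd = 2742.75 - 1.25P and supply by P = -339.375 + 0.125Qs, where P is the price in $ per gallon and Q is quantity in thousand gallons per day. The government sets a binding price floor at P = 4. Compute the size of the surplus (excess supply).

Inverting to quantity form: Qs = 2715 + 8P.
With P fixed at 4, quantity demanded is 2737.75 and quantity supplied is 2747.
Surplus = Qs - Qd = 2747 - 2737.75 = 9.25.

Surplus = 9.25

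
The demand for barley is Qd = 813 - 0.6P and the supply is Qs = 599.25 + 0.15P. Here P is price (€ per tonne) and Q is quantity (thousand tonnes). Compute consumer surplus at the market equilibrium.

Consumer surplus = 343470

Equating demand and supply, 813 - 0.6P = 599.25 + 0.15P gives 0.75P = 213.75, so P* = 285.
Then Q* = 813 - 0.6(285) = 642.
Demand choke price (Qd = 0): P = 813/0.6 = 1355. Consumer surplus = ½ × (1355 - 285) × 642 = 343470.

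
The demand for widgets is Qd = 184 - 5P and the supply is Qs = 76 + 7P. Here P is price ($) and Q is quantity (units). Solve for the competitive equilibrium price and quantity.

Set Qd = Qs: 184 - 5P = 76 + 7P, so 108 = 12P and P* = 9.
From the demand curve, Q* = 184 - 5(9) = 139.

P* = 9, Q* = 139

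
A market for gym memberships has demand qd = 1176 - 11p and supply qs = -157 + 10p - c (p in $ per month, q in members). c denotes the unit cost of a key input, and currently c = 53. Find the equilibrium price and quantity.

p* = 66, q* = 450

With c = 53, supply is qs = -210 + 10p.
Set qd = qs: 1176 - 11p = -210 + 10p, so 1386 = 21p and p* = 66.
Then q* = 1176 - 11(66) = 450.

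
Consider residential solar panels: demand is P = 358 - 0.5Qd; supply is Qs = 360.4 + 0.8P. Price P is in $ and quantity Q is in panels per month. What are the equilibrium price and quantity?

P* = 127, Q* = 462

Inverting to quantity form: Qd = 716 - 2P.
At equilibrium Qd = Qs, so 716 - 2P = 360.4 + 0.8P; collecting terms, 355.6 = 2.8P and P* = 127.
Substitute back: Q* = 716 - 2(127) = 462.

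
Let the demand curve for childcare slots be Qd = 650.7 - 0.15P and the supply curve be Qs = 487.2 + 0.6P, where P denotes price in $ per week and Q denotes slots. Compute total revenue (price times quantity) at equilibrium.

Total revenue = 134724

The market clears where 650.7 - 0.15P = 487.2 + 0.6P. Rearranging, 0.75P = 163.5, hence P* = 218.
Substitute back: Q* = 650.7 - 0.15(218) = 618.
Total revenue = P* × Q* = 218 × 618 = 134724.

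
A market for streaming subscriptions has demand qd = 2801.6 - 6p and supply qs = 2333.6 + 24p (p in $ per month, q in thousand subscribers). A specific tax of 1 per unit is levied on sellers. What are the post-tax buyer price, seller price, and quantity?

With a tax of 1 on sellers, they supply based on the net price p_s = p_b - 1, so qs = 2309.6 + 24p_b.
Set qd = qs: 2801.6 - 6p_b = 2309.6 + 24p_b, so 492 = 30p_b and p_b = 16.4.
So p_s = 15.4 and the quantity traded is q = 2801.6 - 6(16.4) = 2703.2.

p_b = 16.4, p_s = 15.4, q = 2703.2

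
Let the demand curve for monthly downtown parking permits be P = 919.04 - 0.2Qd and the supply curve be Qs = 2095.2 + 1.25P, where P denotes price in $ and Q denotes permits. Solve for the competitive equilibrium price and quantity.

In direct form, Qd = 4595.2 - 5P.
Equating demand and supply, 4595.2 - 5P = 2095.2 + 1.25P gives 6.25P = 2500, so P* = 400.
Substitute back: Q* = 4595.2 - 5(400) = 2595.2.

P* = 400, Q* = 2595.2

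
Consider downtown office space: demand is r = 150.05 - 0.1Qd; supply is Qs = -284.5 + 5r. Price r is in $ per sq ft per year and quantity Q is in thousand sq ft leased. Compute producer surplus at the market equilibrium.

In direct form, Qd = 1500.5 - 10r.
Set Qd = Qs: 1500.5 - 10r = -284.5 + 5r, so 1785 = 15r and r* = 119.
Substitute back: Q* = 1500.5 - 10(119) = 310.5.
Supply choke price (Qs = 0): r = 56.9. Producer surplus = ½ × (119 - 56.9) × 310.5 = 9641.025.

Producer surplus = 9641.025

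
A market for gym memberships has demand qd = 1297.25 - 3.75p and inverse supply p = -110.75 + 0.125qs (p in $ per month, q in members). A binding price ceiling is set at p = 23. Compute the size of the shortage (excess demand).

In direct form, qs = 886 + 8p.
Evaluating both curves at the ceiling price 23 gives qd = 1211, qs = 1070.
Shortage = qd - qs = 1211 - 1070 = 141.

Shortage = 141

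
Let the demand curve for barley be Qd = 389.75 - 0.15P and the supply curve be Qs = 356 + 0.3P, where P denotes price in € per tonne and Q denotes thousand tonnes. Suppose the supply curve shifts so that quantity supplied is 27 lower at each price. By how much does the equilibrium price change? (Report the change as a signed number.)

ΔP = 60

At equilibrium Qd = Qs, so 389.75 - 0.15P = 356 + 0.3P; collecting terms, 33.75 = 0.45P and P* = 75.
Plugging P* into demand: Q* = 389.75 - 0.15(75) = 378.5.
After the shift, supply is Qs = 329 + 0.3P.
New equilibrium: 60.75 = 0.45P, so P = 135 and Q = 369.5.
ΔP = 135 - 75 = 60.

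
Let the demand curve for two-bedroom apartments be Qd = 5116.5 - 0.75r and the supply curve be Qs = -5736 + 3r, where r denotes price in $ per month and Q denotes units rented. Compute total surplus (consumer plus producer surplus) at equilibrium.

The market clears where 5116.5 - 0.75r = -5736 + 3r. Rearranging, 3.75r = 10852.5, hence r* = 2894.
From the demand curve, Q* = 5116.5 - 0.75(2894) = 2946.
Demand choke price = 6822; supply choke price = 1912. CS = ½(6822 - 2894)(2946) = 5785944; PS = ½(2894 - 1912)(2946) = 1446486. Total surplus = 7232430.

Total surplus = 7232430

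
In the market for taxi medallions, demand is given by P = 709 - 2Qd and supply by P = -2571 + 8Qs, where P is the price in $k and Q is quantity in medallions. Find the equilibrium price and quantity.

P* = 53, Q* = 328

Rewriting in direct form: Qd = 354.5 - 0.5P and Qs = 321.375 + 0.125P.
The market clears where 354.5 - 0.5P = 321.375 + 0.125P. Rearranging, 0.625P = 33.125, hence P* = 53.
Plugging P* into demand: Q* = 354.5 - 0.5(53) = 328.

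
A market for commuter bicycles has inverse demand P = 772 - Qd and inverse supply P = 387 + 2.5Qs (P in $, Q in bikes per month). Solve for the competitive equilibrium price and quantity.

Rewriting in direct form: Qd = 772 - P and Qs = -154.8 + 0.4P.
Set Qd = Qs: 772 - P = -154.8 + 0.4P, so 926.8 = 1.4P and P* = 662.
Then Q* = 772 - 662 = 110.

P* = 662, Q* = 110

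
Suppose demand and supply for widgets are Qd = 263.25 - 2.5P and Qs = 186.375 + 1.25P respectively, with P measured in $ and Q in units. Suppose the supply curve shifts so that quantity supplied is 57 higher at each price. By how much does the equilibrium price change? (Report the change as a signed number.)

ΔP = -15.2

Set Qd = Qs: 263.25 - 2.5P = 186.375 + 1.25P, so 76.875 = 3.75P and P* = 20.5.
Plugging P* into demand: Q* = 263.25 - 2.5(20.5) = 212.
After the shift, supply is Qs = 243.375 + 1.25P.
The new intersection has 19.875 = 3.75P, i.e. P = 5.3, Q = 250.
ΔP = 5.3 - 20.5 = -15.2.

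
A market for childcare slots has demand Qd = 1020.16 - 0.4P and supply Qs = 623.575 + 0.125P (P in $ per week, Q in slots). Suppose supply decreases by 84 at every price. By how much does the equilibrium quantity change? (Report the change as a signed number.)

ΔQ = -64

At equilibrium Qd = Qs, so 1020.16 - 0.4P = 623.575 + 0.125P; collecting terms, 396.585 = 0.525P and P* = 755.4.
From the demand curve, Q* = 1020.16 - 0.4(755.4) = 718.
After the shift, supply is Qs = 539.575 + 0.125P.
New equilibrium: 480.585 = 0.525P, so P = 915.4 and Q = 654.
ΔQ = 654 - 718 = -64.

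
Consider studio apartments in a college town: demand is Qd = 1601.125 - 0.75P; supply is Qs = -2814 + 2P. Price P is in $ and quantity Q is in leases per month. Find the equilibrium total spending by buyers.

Total spending by buyers = 637383.5

At equilibrium Qd = Qs, so 1601.125 - 0.75P = -2814 + 2P; collecting terms, 4415.125 = 2.75P and P* = 1605.5.
Plugging P* into demand: Q* = 1601.125 - 0.75(1605.5) = 397.
Total spending by buyers = P* × Q* = 1605.5 × 397 = 637383.5.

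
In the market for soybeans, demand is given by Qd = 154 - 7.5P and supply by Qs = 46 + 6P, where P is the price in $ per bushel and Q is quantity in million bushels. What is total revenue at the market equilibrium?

Total revenue = 752

At equilibrium Qd = Qs, so 154 - 7.5P = 46 + 6P; collecting terms, 108 = 13.5P and P* = 8.
Then Q* = 154 - 7.5(8) = 94.
Total revenue = P* × Q* = 8 × 94 = 752.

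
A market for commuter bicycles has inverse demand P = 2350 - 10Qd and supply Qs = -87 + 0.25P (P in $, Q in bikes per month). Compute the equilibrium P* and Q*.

Solving each curve for Q: Qd = 235 - 0.1P.
Equating demand and supply, 235 - 0.1P = -87 + 0.25P gives 0.35P = 322, so P* = 920.
From the demand curve, Q* = 235 - 0.1(920) = 143.

P* = 920, Q* = 143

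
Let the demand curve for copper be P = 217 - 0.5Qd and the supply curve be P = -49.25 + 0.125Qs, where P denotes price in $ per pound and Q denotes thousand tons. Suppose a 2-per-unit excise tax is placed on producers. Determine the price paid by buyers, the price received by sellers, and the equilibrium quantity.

Rewriting in direct form: Qd = 434 - 2P and Qs = 394 + 8P.
Producers keep P_s = P_b - 2 per unit, so supply in terms of the buyer price is Qs = 378 + 8P_b.
Market clearing requires 434 - 2P_b = 378 + 8P_b; hence 56 = 10P_b and P_b = 5.6.
So P_s = 3.6 and the quantity traded is Q = 434 - 2(5.6) = 422.8.

P_b = 5.6, P_s = 3.6, Q = 422.8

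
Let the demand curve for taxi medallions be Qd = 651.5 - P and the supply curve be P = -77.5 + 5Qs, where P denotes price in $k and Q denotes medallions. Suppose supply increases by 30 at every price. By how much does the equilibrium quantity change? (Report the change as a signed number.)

ΔQ = 25

Inverting to quantity form: Qs = 15.5 + 0.2P.
Equating demand and supply, 651.5 - P = 15.5 + 0.2P gives 1.2P = 636, so P* = 530.
Then Q* = 651.5 - 530 = 121.5.
After the shift, supply is Qs = 45.5 + 0.2P.
New equilibrium: 606 = 1.2P, so P = 505 and Q = 146.5.
ΔQ = 146.5 - 121.5 = 25.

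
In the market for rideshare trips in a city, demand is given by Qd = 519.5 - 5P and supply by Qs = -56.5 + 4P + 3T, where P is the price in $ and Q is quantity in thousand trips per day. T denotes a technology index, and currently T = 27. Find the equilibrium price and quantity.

P* = 55, Q* = 244.5

With T = 27, supply is Qs = 24.5 + 4P.
The market clears where 519.5 - 5P = 24.5 + 4P. Rearranging, 9P = 495, hence P* = 55.
Plugging P* into demand: Q* = 519.5 - 5(55) = 244.5.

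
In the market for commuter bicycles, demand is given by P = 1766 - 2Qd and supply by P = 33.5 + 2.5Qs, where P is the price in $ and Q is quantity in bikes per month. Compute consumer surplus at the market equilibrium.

In direct form, Qd = 883 - 0.5P and Qs = -13.4 + 0.4P.
Equating demand and supply, 883 - 0.5P = -13.4 + 0.4P gives 0.9P = 896.4, so P* = 996.
Plugging P* into demand: Q* = 883 - 0.5(996) = 385.
Demand choke price (Qd = 0): P = 883/0.5 = 1766. Consumer surplus = ½ × (1766 - 996) × 385 = 148225.

Consumer surplus = 148225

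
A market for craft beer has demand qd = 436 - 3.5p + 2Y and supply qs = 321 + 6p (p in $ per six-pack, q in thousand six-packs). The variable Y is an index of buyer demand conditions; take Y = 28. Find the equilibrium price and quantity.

With Y = 28, demand is qd = 492 - 3.5p.
Equating demand and supply, 492 - 3.5p = 321 + 6p gives 9.5p = 171, so p* = 18.
Then q* = 492 - 3.5(18) = 429.

p* = 18, q* = 429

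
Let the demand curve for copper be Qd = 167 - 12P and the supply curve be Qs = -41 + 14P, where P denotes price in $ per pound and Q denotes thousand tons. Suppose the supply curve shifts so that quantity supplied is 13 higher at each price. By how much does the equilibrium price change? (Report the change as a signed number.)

The market clears where 167 - 12P = -41 + 14P. Rearranging, 26P = 208, hence P* = 8.
From the demand curve, Q* = 167 - 12(8) = 71.
After the shift, supply is Qs = -28 + 14P.
New equilibrium: 195 = 26P, so P = 7.5 and Q = 77.
ΔP = 7.5 - 8 = -0.5.

ΔP = -0.5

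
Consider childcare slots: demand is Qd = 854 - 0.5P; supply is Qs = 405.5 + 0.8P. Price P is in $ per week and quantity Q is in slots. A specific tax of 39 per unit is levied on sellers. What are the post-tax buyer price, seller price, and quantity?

Sellers keep P_s = P_b - 39 per unit, so supply in terms of the buyer price is Qs = 374.3 + 0.8P_b.
Equate demand and the shifted supply: 854 - 0.5P_b = 374.3 + 0.8P_b, giving 1.3P_b = 479.7, so P_b = 369.
Then P_s = 369 - 39 = 330 and Q = 854 - 0.5(369) = 669.5.

P_b = 369, P_s = 330, Q = 669.5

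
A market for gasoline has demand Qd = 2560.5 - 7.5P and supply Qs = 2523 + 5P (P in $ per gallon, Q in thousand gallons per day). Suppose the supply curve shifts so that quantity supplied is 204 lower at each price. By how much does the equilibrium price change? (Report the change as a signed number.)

The market clears where 2560.5 - 7.5P = 2523 + 5P. Rearranging, 12.5P = 37.5, hence P* = 3.
Plugging P* into demand: Q* = 2560.5 - 7.5(3) = 2538.
After the shift, supply is Qs = 2319 + 5P.
The new intersection has 241.5 = 12.5P, i.e. P = 19.32, Q = 2415.6.
ΔP = 19.32 - 3 = 16.32.

ΔP = 16.32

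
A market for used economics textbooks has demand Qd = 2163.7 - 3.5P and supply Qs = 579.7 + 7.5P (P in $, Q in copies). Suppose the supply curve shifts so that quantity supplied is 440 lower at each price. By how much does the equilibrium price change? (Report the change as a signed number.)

Set Qd = Qs: 2163.7 - 3.5P = 579.7 + 7.5P, so 1584 = 11P and P* = 144.
Then Q* = 2163.7 - 3.5(144) = 1659.7.
After the shift, supply is Qs = 139.7 + 7.5P.
Re-solving, 11P = 2024 gives P = 184 and Q = 1519.7.
ΔP = 184 - 144 = 40.

ΔP = 40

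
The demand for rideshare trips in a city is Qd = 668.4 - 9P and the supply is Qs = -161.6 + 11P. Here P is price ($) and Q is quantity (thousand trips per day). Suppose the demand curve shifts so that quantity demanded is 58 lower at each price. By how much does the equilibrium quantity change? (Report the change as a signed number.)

Set Qd = Qs: 668.4 - 9P = -161.6 + 11P, so 830 = 20P and P* = 41.5.
Substitute back: Q* = 668.4 - 9(41.5) = 294.9.
After the shift, demand is Qd = 610.4 - 9P.
New equilibrium: 772 = 20P, so P = 38.6 and Q = 263.
ΔQ = 263 - 294.9 = -31.9.

ΔQ = -31.9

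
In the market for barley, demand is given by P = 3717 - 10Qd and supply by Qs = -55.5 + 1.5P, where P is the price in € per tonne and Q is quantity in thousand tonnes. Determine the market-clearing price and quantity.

In direct form, Qd = 371.7 - 0.1P.
At equilibrium Qd = Qs, so 371.7 - 0.1P = -55.5 + 1.5P; collecting terms, 427.2 = 1.6P and P* = 267.
From the demand curve, Q* = 371.7 - 0.1(267) = 345.

P* = 267, Q* = 345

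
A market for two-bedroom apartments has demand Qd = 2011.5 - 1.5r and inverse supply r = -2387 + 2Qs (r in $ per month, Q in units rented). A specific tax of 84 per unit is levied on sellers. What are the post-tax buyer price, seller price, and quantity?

Inverting to quantity form: Qs = 1193.5 + 0.5r.
Sellers keep r_s = r_b - 84 per unit, so supply in terms of the buyer price is Qs = 1151.5 + 0.5r_b.
Set Qd = Qs: 2011.5 - 1.5r_b = 1151.5 + 0.5r_b, so 860 = 2r_b and r_b = 430.
So r_s = 346 and the quantity traded is Q = 2011.5 - 1.5(430) = 1366.5.

r_b = 430, r_s = 346, Q = 1366.5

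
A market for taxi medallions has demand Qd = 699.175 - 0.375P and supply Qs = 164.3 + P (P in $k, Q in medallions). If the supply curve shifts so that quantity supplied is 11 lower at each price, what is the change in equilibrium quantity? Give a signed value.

ΔQ = -3

Equating demand and supply, 699.175 - 0.375P = 164.3 + P gives 1.375P = 534.875, so P* = 389.
Substitute back: Q* = 699.175 - 0.375(389) = 553.3.
After the shift, supply is Qs = 153.3 + P.
Re-solving, 1.375P = 545.875 gives P = 397 and Q = 550.3.
ΔQ = 550.3 - 553.3 = -3.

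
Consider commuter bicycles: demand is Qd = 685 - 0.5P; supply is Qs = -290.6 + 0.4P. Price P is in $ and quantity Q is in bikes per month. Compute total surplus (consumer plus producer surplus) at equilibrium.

At equilibrium Qd = Qs, so 685 - 0.5P = -290.6 + 0.4P; collecting terms, 975.6 = 0.9P and P* = 1084.
Plugging P* into demand: Q* = 685 - 0.5(1084) = 143.
Demand choke price = 1370; supply choke price = 726.5. CS = ½(1370 - 1084)(143) = 20449; PS = ½(1084 - 726.5)(143) = 25561.25. Total surplus = 46010.25.

Total surplus = 46010.25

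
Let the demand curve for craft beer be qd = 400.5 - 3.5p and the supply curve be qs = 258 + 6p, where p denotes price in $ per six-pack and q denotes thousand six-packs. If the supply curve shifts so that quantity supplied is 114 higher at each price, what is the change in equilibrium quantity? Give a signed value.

The market clears where 400.5 - 3.5p = 258 + 6p. Rearranging, 9.5p = 142.5, hence p* = 15.
Then q* = 400.5 - 3.5(15) = 348.
After the shift, supply is qs = 372 + 6p.
New equilibrium: 28.5 = 9.5p, so p = 3 and q = 390.
Δq = 390 - 348 = 42.

Δq = 42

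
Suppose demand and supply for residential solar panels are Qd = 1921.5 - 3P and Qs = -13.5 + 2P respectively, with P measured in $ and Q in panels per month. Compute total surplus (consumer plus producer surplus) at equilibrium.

Total surplus = 240983.4375

Set Qd = Qs: 1921.5 - 3P = -13.5 + 2P, so 1935 = 5P and P* = 387.
From the demand curve, Q* = 1921.5 - 3(387) = 760.5.
Demand choke price = 640.5; supply choke price = 6.75. CS = ½(640.5 - 387)(760.5) = 96393.375; PS = ½(387 - 6.75)(760.5) = 144590.0625. Total surplus = 240983.4375.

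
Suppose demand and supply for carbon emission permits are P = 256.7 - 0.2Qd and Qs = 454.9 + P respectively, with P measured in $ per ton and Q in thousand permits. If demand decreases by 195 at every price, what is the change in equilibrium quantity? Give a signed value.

ΔQ = -32.5

Solving each curve for Q: Qd = 1283.5 - 5P.
At equilibrium Qd = Qs, so 1283.5 - 5P = 454.9 + P; collecting terms, 828.6 = 6P and P* = 138.1.
Plugging P* into demand: Q* = 1283.5 - 5(138.1) = 593.
After the shift, demand is Qd = 1088.5 - 5P.
New equilibrium: 633.6 = 6P, so P = 105.6 and Q = 560.5.
ΔQ = 560.5 - 593 = -32.5.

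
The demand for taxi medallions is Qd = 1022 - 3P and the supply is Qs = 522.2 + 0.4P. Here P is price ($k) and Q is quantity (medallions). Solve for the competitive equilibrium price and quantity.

P* = 147, Q* = 581

Set Qd = Qs: 1022 - 3P = 522.2 + 0.4P, so 499.8 = 3.4P and P* = 147.
From the demand curve, Q* = 1022 - 3(147) = 581.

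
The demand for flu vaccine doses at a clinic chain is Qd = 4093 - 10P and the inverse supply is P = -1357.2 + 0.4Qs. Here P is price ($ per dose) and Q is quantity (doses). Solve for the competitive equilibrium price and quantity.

In direct form, Qs = 3393 + 2.5P.
Set Qd = Qs: 4093 - 10P = 3393 + 2.5P, so 700 = 12.5P and P* = 56.
Plugging P* into demand: Q* = 4093 - 10(56) = 3533.

P* = 56, Q* = 3533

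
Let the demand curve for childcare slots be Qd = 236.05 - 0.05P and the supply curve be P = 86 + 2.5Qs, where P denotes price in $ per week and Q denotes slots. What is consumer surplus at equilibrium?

Consumer surplus = 424360

Inverting to quantity form: Qs = -34.4 + 0.4P.
The market clears where 236.05 - 0.05P = -34.4 + 0.4P. Rearranging, 0.45P = 270.45, hence P* = 601.
From the demand curve, Q* = 236.05 - 0.05(601) = 206.
Demand choke price (Qd = 0): P = 236.05/0.05 = 4721. Consumer surplus = ½ × (4721 - 601) × 206 = 424360.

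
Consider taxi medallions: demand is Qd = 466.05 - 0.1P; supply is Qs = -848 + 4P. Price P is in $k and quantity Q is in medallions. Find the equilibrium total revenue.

Set Qd = Qs: 466.05 - 0.1P = -848 + 4P, so 1314.05 = 4.1P and P* = 320.5.
Plugging P* into demand: Q* = 466.05 - 0.1(320.5) = 434.
Total revenue = P* × Q* = 320.5 × 434 = 139097.

Total revenue = 139097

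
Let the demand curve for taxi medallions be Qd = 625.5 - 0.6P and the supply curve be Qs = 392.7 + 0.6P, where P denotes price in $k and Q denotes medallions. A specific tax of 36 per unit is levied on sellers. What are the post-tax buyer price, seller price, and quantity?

P_b = 212, P_s = 176, Q = 498.3

Sellers keep P_s = P_b - 36 per unit, so supply in terms of the buyer price is Qs = 371.1 + 0.6P_b.
Set Qd = Qs: 625.5 - 0.6P_b = 371.1 + 0.6P_b, so 254.4 = 1.2P_b and P_b = 212.
Then P_s = 212 - 36 = 176 and Q = 625.5 - 0.6(212) = 498.3.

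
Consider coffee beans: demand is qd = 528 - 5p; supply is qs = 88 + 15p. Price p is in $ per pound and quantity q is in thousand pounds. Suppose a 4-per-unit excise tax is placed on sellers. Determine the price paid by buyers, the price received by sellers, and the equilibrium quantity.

p_b = 25, p_s = 21, q = 403

With a tax of 4 on sellers, they supply based on the net price p_s = p_b - 4, so qs = 28 + 15p_b.
Market clearing requires 528 - 5p_b = 28 + 15p_b; hence 500 = 20p_b and p_b = 25.
Then p_s = 25 - 4 = 21 and q = 528 - 5(25) = 403.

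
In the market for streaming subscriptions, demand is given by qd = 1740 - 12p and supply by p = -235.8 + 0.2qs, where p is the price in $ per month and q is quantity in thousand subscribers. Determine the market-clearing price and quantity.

p* = 33, q* = 1344

Solving each curve for q: qs = 1179 + 5p.
Set qd = qs: 1740 - 12p = 1179 + 5p, so 561 = 17p and p* = 33.
Plugging p* into demand: q* = 1740 - 12(33) = 1344.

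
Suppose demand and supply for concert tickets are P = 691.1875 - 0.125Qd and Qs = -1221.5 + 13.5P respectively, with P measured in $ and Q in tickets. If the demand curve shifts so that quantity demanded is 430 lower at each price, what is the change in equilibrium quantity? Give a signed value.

Inverting to quantity form: Qd = 5529.5 - 8P.
The market clears where 5529.5 - 8P = -1221.5 + 13.5P. Rearranging, 21.5P = 6751, hence P* = 314.
From the demand curve, Q* = 5529.5 - 8(314) = 3017.5.
After the shift, demand is Qd = 5099.5 - 8P.
New equilibrium: 6321 = 21.5P, so P = 294 and Q = 2747.5.
ΔQ = 2747.5 - 3017.5 = -270.

ΔQ = -270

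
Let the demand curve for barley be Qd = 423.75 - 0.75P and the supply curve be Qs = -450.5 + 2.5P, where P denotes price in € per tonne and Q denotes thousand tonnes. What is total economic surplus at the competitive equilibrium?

Total surplus = 42712.8

Equating demand and supply, 423.75 - 0.75P = -450.5 + 2.5P gives 3.25P = 874.25, so P* = 269.
Plugging P* into demand: Q* = 423.75 - 0.75(269) = 222.
Demand choke price = 565; supply choke price = 180.2. CS = ½(565 - 269)(222) = 32856; PS = ½(269 - 180.2)(222) = 9856.8. Total surplus = 42712.8.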